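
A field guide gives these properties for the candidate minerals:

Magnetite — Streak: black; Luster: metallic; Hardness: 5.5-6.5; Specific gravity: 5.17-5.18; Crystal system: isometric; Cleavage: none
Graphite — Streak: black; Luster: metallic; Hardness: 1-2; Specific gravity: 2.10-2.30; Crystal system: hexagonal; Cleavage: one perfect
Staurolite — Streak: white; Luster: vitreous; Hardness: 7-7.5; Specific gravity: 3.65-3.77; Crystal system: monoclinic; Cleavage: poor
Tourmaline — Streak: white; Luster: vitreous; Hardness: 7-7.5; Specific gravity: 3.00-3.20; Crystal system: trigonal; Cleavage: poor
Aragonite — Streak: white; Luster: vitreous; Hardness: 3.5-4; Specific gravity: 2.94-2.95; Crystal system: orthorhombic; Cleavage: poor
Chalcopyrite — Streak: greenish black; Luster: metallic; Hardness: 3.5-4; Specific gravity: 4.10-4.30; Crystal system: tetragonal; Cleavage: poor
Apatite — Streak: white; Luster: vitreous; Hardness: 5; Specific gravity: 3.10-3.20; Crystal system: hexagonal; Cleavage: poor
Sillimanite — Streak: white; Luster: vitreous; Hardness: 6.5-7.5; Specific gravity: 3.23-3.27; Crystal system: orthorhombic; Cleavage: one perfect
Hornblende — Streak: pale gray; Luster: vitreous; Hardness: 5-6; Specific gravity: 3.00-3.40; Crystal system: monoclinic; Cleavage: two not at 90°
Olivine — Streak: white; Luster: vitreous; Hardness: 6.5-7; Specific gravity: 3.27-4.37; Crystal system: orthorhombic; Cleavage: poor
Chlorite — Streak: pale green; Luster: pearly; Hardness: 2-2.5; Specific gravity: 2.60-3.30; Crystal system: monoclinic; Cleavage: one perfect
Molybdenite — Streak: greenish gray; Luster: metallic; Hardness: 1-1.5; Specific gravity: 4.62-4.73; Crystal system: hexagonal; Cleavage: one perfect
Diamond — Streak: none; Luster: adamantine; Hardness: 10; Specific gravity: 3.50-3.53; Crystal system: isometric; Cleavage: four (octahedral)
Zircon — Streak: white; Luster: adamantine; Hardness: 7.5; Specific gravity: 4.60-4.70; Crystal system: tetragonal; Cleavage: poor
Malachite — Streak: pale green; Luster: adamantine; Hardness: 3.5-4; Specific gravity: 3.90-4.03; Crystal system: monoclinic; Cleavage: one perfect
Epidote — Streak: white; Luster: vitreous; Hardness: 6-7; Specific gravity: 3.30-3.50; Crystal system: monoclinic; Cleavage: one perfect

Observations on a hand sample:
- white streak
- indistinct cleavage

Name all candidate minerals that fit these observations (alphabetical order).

White streak: leaves Staurolite, Tourmaline, Aragonite, Apatite, Sillimanite, Olivine, Zircon, Epidote.
Indistinct cleavage excludes Sillimanite, Epidote.
Remaining candidates: Apatite, Aragonite, Olivine, Staurolite, Tourmaline, Zircon.

Apatite, Aragonite, Olivine, Staurolite, Tourmaline, Zircon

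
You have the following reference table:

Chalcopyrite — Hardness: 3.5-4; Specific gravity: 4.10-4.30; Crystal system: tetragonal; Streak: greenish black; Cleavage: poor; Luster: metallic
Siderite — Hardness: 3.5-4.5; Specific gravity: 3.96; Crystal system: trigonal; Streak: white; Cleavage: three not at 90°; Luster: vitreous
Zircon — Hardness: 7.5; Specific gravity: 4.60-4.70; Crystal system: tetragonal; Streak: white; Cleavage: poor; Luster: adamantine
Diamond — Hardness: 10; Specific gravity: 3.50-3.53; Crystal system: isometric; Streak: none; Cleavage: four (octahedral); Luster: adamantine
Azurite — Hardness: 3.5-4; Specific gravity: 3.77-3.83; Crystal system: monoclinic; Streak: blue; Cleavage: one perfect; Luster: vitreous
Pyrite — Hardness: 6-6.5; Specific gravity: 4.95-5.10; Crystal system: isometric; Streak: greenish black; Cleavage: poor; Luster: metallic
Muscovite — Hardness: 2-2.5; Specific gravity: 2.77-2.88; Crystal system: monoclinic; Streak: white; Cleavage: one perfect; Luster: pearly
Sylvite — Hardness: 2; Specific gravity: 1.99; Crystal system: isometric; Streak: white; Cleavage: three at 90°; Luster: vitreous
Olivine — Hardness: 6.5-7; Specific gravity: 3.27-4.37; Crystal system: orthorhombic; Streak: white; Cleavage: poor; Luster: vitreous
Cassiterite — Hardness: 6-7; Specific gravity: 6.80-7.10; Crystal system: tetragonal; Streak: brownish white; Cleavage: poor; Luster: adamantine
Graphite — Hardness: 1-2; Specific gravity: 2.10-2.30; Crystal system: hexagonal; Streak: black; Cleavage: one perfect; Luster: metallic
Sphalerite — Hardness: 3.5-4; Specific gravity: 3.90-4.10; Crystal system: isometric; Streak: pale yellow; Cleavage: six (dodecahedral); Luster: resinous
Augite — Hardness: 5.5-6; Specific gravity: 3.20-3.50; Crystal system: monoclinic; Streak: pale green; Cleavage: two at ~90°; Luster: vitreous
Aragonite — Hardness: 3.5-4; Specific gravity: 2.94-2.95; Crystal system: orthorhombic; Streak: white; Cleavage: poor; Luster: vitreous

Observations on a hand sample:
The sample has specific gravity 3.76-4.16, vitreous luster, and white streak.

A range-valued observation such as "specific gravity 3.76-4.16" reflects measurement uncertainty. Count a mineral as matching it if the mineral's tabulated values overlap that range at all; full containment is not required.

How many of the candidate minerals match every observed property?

2

Specific gravity 3.76-4.16 — Chalcopyrite, Siderite, Azurite, Olivine, Sphalerite remain.
Vitreous luster eliminates Chalcopyrite, Sphalerite.
White streak is inconsistent with Azurite.
Remaining candidates: Olivine, Siderite.
That is 2 minerals.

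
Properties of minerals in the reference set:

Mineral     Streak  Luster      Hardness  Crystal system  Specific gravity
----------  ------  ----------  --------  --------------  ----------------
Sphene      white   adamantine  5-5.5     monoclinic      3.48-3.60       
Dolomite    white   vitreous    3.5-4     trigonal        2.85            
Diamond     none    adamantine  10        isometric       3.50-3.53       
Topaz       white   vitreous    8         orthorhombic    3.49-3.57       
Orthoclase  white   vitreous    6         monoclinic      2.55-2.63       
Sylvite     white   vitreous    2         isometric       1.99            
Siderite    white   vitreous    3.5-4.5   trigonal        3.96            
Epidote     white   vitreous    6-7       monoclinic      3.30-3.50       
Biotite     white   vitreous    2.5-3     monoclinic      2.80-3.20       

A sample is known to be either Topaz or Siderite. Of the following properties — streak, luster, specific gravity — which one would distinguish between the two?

specific gravity

Streak: both white — no difference.
Luster: both vitreous — no difference.
Specific gravity: Topaz 3.49-3.57, Siderite 3.96 — distinct.
Of the listed properties, specific gravity is the one that separates them.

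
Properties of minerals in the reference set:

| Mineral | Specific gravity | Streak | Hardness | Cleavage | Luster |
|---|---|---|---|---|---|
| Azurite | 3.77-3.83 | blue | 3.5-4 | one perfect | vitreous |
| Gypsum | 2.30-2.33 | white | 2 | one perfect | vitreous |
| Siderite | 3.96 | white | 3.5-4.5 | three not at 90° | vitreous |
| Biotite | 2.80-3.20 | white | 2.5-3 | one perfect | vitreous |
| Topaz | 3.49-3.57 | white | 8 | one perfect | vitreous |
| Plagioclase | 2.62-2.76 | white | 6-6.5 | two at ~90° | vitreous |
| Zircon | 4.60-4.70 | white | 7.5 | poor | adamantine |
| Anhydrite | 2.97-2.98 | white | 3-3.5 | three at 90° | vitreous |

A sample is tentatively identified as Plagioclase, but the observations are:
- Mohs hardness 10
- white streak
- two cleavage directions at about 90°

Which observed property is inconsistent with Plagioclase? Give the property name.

Mohs hardness 10: Plagioclase has hardness 6-6.5 — outside the reference range.
White streak: Plagioclase has white streak — matches.
Two cleavage directions at about 90°: Plagioclase has cleavage two at ~90° — matches.
Only the hardness is inconsistent.

hardness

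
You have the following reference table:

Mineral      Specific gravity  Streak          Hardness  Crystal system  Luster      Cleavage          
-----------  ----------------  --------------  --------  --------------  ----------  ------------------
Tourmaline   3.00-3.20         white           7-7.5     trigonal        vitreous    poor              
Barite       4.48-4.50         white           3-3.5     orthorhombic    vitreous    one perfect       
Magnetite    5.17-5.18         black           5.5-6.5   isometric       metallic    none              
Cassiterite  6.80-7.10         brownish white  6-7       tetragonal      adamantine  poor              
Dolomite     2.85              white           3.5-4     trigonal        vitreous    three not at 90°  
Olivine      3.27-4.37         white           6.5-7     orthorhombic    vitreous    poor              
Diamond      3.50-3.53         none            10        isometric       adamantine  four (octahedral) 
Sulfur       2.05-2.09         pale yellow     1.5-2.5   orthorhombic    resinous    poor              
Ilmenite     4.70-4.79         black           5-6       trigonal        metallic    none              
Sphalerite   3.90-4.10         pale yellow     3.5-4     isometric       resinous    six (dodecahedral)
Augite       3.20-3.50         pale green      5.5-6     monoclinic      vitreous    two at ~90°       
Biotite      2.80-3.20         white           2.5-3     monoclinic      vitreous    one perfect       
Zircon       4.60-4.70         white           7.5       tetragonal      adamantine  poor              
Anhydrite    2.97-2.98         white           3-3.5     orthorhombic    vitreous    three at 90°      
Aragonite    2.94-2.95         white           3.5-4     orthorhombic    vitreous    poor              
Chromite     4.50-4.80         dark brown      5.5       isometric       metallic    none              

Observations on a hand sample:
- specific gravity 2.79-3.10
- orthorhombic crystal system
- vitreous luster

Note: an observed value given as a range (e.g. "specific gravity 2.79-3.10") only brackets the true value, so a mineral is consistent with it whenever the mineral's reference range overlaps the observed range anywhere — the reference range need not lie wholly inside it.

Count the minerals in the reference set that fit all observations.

Specific gravity 2.79-3.10 — only Tourmaline, Dolomite, Biotite, Anhydrite, Aragonite remain.
Orthorhombic crystal system — only Anhydrite, Aragonite remain.
Vitreous luster — every remaining candidate is consistent.
Consistent with every observation: Anhydrite, Aragonite.
That is 2 minerals.

2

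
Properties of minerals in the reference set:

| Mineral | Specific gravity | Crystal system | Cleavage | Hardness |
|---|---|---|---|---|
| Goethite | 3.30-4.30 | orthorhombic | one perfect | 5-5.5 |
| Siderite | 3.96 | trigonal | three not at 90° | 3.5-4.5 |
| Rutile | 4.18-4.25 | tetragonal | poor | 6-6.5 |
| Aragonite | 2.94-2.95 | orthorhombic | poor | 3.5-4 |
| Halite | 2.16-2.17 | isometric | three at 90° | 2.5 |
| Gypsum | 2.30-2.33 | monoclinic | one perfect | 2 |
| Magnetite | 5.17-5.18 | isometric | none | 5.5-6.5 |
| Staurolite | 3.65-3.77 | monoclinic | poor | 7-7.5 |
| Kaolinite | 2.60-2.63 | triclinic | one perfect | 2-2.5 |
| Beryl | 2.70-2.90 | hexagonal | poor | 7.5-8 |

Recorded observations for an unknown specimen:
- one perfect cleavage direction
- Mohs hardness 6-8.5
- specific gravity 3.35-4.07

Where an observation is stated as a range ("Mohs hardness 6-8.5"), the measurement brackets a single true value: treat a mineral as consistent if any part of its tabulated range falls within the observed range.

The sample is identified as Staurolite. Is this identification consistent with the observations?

Inconsistent

One perfect cleavage direction — Staurolite has cleavage poor; which does not match.
Mohs hardness 6-8.5 — matches Staurolite (hardness 7-7.5).
Specific gravity 3.35-4.07 — matches Staurolite (SG 3.65-3.77).
The cleavage observation rules out Staurolite.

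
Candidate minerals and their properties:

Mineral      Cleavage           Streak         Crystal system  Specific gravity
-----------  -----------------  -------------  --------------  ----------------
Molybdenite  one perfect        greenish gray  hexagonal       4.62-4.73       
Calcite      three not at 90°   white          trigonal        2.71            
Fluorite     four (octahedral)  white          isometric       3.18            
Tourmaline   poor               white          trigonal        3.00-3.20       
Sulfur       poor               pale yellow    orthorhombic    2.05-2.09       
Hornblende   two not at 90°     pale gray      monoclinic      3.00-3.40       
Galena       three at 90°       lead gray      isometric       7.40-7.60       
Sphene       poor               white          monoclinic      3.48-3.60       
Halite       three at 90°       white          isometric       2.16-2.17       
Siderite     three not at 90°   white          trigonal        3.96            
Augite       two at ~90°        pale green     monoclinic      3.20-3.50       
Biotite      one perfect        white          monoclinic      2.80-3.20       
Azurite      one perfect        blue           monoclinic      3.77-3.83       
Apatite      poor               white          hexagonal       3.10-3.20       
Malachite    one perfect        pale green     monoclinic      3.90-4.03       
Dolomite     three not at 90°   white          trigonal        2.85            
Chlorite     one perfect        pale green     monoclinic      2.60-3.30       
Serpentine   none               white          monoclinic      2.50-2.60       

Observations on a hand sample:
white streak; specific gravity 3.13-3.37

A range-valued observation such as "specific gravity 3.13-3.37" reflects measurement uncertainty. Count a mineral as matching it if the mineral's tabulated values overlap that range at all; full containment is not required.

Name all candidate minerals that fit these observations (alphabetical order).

White streak: leaves Calcite, Fluorite, Tourmaline, Sphene, Halite, Siderite, Biotite, Apatite, Dolomite, Serpentine.
Specific gravity 3.13-3.37: only Fluorite, Tourmaline, Biotite, Apatite remain.
The minerals that satisfy all observations are Apatite, Biotite, Fluorite, Tourmaline.

Apatite, Biotite, Fluorite, Tourmaline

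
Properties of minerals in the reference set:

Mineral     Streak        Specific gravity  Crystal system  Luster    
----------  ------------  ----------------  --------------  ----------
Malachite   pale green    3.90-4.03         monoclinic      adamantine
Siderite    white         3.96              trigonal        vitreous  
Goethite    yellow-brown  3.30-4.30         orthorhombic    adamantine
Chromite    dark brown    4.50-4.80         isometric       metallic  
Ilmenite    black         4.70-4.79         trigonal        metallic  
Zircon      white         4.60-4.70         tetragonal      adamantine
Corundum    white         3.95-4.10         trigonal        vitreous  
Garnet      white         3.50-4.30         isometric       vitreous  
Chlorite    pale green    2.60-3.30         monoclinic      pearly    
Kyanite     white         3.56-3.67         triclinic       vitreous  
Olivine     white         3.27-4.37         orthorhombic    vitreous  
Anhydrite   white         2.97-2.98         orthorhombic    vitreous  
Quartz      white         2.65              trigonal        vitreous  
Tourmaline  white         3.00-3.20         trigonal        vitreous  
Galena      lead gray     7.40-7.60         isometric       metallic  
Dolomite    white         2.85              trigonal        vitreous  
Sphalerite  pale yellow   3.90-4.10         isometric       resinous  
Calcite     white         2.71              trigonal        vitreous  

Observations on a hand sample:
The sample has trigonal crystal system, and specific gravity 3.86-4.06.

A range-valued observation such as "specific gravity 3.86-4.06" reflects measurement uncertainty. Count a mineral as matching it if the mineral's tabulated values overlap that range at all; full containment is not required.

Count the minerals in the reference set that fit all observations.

Trigonal crystal system — narrows the field to Siderite, Ilmenite, Corundum, Quartz, Tourmaline, Dolomite, Calcite.
Specific gravity 3.86-4.06 — only Siderite, Corundum remain.
Consistent with every observation: Corundum, Siderite.
That is 2 minerals.

2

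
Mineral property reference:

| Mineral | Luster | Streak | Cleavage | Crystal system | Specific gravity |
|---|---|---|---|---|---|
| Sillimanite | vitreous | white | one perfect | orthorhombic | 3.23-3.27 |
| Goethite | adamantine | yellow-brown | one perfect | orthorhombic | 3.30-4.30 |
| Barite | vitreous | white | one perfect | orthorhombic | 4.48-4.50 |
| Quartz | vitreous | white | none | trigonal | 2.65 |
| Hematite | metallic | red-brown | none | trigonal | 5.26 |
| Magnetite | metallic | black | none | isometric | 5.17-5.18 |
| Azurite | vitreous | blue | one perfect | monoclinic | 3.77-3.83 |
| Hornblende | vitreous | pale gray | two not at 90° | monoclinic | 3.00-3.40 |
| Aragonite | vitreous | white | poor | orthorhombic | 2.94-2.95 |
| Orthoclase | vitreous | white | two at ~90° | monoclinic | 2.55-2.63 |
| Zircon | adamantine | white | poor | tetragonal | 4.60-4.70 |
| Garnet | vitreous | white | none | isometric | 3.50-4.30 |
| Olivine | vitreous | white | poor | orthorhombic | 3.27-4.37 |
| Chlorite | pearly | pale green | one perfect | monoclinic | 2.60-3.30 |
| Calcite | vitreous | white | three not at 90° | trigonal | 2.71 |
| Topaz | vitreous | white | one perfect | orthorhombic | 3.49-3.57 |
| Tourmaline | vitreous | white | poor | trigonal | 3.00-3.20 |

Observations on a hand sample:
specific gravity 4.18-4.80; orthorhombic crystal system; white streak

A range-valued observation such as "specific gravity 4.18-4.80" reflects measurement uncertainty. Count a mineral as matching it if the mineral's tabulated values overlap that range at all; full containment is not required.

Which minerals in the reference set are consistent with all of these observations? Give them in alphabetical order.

Specific gravity 4.18-4.80 — Goethite, Barite, Zircon, Garnet, Olivine remain.
Orthorhombic crystal system excludes Zircon, Garnet.
White streak eliminates Goethite.
The minerals that satisfy all observations are Barite, Olivine.

Barite, Olivine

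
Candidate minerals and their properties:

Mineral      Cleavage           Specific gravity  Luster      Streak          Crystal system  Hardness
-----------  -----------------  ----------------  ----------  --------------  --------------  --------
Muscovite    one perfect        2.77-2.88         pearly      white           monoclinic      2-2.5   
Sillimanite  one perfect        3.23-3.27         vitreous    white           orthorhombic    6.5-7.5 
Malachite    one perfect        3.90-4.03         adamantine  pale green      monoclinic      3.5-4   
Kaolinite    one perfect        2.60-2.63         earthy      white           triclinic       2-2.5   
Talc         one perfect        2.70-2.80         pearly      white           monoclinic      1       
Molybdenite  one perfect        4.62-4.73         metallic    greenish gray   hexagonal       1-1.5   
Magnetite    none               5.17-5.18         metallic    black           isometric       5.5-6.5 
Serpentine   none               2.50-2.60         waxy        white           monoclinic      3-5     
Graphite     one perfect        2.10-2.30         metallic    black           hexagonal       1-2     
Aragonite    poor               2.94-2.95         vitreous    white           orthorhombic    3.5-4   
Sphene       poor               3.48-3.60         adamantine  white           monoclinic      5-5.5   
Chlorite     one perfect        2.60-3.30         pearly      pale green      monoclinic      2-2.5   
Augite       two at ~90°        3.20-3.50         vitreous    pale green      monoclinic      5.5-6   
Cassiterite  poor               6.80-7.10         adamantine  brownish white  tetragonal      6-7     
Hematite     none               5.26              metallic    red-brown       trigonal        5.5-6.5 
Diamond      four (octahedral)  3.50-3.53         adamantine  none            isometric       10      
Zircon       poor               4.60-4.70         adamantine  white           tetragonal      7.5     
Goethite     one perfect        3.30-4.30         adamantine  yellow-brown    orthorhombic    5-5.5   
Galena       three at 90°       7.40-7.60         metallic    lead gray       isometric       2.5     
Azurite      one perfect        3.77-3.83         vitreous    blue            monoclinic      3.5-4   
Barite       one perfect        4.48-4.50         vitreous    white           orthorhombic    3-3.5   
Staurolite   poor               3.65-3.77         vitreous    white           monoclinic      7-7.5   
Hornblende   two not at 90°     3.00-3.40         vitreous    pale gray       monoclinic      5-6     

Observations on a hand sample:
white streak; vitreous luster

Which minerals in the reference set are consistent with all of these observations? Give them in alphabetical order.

Aragonite, Barite, Sillimanite, Staurolite

White streak: narrows the field to Muscovite, Sillimanite, Kaolinite, Talc, Serpentine, Aragonite, Sphene, Zircon, Barite, Staurolite.
Vitreous luster: only Sillimanite, Aragonite, Barite, Staurolite remain.
Remaining candidates: Aragonite, Barite, Sillimanite, Staurolite.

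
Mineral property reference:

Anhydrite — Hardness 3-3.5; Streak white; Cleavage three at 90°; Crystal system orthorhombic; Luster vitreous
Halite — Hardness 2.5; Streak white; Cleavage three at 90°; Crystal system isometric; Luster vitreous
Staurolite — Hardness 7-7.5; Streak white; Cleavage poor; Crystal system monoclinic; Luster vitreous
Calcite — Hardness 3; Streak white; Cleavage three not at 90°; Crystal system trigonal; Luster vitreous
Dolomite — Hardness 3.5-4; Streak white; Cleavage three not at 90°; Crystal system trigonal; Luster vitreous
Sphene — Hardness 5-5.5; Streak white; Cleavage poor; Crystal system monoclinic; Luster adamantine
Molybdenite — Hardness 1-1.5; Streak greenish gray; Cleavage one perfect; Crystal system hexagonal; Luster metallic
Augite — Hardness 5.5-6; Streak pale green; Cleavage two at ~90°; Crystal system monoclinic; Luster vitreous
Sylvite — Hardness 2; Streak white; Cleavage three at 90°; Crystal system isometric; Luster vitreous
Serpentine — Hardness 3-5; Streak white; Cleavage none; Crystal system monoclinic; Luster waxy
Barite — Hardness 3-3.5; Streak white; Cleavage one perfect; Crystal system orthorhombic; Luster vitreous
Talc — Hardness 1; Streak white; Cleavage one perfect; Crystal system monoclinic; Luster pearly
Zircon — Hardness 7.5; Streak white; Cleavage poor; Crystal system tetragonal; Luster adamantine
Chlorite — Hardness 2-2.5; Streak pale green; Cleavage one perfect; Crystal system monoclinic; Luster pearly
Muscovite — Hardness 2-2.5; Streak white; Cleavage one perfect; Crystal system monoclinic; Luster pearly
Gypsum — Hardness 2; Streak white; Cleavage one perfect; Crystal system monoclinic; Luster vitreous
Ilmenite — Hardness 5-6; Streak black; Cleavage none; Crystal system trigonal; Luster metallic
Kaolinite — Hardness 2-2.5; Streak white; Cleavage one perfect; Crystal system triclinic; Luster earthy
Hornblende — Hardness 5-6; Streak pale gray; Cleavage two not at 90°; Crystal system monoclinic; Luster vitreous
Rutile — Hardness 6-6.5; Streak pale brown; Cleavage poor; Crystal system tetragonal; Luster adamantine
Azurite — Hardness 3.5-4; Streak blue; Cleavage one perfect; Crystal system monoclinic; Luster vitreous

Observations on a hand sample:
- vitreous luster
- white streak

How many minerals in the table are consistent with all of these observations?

Vitreous luster — leaves Anhydrite, Halite, Staurolite, Calcite, Dolomite, Augite, Sylvite, Barite, Gypsum, Hornblende, Azurite.
White streak rules out Augite, Hornblende, Azurite.
Consistent with every observation: Anhydrite, Barite, Calcite, Dolomite, Gypsum, Halite, Staurolite, Sylvite.
That is 8 minerals.

8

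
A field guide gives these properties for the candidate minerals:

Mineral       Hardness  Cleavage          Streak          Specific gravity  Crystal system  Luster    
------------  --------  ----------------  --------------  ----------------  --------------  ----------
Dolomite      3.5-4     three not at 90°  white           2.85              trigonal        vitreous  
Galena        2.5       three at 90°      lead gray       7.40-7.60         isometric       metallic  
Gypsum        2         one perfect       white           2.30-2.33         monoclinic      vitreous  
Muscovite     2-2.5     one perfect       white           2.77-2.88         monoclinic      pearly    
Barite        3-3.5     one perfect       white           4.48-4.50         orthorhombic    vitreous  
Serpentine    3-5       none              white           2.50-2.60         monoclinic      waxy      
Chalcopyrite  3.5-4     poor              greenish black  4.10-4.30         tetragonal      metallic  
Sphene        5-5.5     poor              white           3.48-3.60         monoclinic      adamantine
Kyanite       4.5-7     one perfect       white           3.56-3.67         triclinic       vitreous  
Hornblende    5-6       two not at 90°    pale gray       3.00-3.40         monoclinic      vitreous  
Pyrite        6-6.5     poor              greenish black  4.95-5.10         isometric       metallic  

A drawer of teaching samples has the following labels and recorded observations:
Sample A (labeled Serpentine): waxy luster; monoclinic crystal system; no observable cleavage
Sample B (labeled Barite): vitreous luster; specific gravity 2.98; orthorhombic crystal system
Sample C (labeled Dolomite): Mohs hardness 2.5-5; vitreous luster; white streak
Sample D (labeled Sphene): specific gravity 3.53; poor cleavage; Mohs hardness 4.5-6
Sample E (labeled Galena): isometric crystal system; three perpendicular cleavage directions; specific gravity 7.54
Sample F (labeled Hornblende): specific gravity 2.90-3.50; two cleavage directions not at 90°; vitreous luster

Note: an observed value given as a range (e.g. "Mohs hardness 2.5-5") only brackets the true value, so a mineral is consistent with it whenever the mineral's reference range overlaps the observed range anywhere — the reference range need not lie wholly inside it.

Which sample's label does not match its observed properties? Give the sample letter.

Sample A: observations are consistent with Serpentine.
Sample B: Barite has SG 4.48-4.50, but the record shows specific gravity 2.98 — this label is wrong.
Sample C: observations are consistent with Dolomite.
Sample D: observations are consistent with Sphene.
Sample E: observations are consistent with Galena.
Sample F: observations are consistent with Hornblende.
Only sample B is inconsistent with its label.

B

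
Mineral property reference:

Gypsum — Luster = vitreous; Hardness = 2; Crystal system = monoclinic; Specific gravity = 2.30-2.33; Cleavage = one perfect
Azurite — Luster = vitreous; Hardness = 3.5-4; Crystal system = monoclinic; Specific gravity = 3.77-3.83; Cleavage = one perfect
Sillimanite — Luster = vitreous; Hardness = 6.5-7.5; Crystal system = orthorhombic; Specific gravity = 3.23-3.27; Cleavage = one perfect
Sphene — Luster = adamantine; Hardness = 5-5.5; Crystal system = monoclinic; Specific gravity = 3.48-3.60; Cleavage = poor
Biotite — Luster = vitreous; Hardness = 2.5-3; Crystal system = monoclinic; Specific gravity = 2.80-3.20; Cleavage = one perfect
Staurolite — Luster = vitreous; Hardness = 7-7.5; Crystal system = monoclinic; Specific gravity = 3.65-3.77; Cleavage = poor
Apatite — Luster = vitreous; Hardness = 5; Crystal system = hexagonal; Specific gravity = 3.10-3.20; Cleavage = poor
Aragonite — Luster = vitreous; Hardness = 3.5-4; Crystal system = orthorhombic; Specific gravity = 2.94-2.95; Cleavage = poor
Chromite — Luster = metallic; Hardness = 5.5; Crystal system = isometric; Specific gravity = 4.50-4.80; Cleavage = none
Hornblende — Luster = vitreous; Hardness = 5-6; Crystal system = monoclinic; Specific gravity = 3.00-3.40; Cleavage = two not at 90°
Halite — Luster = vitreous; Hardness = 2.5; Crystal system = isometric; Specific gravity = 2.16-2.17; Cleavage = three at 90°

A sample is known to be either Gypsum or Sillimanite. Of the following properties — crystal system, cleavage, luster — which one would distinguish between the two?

Crystal system: Gypsum monoclinic, Sillimanite orthorhombic — different.
Cleavage: both one perfect — no difference.
Luster: both vitreous — no difference.
Only crystal system differs between Gypsum and Sillimanite among the listed tests.

crystal system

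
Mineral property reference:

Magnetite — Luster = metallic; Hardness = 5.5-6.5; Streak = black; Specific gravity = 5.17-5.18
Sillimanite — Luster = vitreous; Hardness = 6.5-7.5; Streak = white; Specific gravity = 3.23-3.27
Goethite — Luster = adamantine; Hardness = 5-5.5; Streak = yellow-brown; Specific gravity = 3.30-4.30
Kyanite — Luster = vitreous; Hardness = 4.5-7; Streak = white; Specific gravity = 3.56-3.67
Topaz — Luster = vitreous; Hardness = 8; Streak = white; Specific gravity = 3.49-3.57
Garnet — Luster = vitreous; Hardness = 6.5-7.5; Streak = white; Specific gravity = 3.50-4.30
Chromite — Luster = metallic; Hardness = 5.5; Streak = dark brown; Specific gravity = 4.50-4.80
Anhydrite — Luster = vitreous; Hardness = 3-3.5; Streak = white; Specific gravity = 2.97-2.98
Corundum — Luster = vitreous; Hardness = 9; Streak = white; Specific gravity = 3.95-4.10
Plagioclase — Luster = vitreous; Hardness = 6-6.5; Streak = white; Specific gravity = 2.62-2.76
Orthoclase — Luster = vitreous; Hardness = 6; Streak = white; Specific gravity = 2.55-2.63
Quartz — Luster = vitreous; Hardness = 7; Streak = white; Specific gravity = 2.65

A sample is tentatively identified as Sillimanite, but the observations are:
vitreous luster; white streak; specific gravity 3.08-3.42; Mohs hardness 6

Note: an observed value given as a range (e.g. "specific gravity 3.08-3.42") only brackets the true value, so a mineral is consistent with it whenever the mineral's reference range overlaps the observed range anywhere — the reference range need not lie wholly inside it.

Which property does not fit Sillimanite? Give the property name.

Vitreous luster: Sillimanite has vitreous luster — matches.
White streak: Sillimanite has white streak — matches.
Specific gravity 3.08-3.42: Sillimanite has SG 3.23-3.27 — matches.
Mohs hardness 6: Sillimanite has hardness 6.5-7.5 — outside the reference range.
Only the hardness is inconsistent.

hardness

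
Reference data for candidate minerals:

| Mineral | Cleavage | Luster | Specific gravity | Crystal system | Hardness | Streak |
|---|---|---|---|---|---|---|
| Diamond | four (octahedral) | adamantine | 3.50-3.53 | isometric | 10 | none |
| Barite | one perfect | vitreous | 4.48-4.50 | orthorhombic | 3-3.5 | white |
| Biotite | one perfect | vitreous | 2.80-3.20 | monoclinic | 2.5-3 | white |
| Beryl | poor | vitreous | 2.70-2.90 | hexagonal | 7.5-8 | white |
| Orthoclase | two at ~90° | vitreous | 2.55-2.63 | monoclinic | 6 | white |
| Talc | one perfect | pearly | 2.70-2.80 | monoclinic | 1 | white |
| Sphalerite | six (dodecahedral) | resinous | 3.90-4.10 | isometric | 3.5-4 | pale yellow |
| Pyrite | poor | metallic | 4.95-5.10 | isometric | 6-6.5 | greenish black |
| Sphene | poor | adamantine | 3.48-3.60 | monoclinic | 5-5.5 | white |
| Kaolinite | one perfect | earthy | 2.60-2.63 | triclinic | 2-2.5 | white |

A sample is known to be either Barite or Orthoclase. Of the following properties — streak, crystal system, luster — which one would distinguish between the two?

crystal system

Streak: both white — shared.
Crystal system: Barite orthorhombic, Orthoclase monoclinic — distinct.
Luster: both vitreous — shared.
Crystal system is the diagnostic property here.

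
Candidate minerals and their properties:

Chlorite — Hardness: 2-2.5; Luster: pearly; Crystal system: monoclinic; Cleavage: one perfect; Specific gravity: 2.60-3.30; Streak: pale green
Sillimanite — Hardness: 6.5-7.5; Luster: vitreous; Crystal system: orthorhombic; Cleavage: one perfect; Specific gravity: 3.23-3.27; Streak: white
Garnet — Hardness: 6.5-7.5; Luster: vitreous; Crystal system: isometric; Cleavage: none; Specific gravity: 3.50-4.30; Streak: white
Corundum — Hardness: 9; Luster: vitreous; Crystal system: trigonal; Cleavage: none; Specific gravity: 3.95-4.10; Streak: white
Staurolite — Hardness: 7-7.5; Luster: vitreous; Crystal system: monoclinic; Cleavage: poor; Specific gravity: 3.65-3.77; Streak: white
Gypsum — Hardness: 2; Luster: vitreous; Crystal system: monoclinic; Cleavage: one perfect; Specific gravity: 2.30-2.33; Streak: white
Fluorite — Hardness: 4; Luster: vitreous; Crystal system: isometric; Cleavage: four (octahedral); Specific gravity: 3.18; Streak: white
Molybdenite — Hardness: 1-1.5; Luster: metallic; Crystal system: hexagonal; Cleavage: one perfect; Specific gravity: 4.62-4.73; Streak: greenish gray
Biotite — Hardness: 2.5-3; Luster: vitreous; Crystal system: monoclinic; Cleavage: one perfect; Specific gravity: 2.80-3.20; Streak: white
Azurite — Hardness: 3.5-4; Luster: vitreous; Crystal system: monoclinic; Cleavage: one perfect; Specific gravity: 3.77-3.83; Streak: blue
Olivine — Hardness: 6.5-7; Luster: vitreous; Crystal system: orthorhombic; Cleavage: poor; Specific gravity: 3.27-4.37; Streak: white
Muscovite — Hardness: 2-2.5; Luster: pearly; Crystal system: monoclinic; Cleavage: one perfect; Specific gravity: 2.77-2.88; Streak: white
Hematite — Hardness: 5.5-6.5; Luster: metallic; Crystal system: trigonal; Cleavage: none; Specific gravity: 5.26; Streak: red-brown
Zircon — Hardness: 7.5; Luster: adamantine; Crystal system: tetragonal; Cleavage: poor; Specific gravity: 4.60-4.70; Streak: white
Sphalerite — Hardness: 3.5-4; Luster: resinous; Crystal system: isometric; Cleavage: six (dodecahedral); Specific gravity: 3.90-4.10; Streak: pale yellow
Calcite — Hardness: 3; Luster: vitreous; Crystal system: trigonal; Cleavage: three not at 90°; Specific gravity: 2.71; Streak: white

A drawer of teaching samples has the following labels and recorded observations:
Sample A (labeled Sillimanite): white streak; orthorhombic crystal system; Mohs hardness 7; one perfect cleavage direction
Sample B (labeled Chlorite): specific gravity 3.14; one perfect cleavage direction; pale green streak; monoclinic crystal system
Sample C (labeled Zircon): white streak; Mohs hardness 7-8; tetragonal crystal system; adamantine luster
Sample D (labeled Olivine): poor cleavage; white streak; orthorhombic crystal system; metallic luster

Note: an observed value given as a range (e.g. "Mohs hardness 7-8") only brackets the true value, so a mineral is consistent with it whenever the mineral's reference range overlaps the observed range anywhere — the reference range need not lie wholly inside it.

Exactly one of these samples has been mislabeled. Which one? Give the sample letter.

D

Sample A: all recorded properties match Sillimanite.
Sample B: all recorded properties match Chlorite.
Sample C: all recorded properties match Zircon.
Sample D: metallic luster is outside the reference for Olivine (vitreous luster) — mislabeled.
Sample D is the mislabeled one.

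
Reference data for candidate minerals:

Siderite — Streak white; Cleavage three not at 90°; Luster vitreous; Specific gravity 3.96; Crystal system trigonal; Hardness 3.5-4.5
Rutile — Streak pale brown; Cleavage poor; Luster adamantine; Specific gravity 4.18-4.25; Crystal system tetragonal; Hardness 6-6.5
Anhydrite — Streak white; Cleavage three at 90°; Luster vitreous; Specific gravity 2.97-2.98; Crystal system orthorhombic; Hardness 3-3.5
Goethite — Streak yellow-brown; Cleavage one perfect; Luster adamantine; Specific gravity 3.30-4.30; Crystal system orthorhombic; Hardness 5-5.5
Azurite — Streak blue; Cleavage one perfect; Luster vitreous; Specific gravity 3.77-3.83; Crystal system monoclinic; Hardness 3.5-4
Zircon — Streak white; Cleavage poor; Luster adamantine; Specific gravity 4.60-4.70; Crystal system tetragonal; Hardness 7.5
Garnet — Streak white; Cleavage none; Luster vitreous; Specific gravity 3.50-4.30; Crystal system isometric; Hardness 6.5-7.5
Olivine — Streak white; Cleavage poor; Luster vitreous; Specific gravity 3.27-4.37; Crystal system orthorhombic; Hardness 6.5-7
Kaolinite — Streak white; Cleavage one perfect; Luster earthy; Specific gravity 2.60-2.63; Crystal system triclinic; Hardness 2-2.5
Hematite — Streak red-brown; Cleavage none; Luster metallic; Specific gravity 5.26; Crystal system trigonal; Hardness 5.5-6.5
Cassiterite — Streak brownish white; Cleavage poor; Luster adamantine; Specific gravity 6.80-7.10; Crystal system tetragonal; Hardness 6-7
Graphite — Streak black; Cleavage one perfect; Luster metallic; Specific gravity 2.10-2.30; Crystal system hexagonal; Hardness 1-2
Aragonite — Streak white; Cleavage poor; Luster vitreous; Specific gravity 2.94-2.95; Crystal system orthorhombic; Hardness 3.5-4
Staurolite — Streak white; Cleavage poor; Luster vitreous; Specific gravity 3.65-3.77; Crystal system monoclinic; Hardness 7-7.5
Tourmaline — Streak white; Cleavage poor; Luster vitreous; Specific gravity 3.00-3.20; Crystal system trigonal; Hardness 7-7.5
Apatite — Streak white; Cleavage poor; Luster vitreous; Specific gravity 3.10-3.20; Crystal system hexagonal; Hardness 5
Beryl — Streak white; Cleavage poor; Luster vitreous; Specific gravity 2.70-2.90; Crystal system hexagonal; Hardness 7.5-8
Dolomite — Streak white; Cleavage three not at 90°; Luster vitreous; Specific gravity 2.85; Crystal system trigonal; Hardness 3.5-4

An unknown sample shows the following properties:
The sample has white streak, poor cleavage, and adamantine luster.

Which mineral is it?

White streak is inconsistent with Rutile, Goethite, Azurite, Hematite, Cassiterite, Graphite.
Poor cleavage eliminates Siderite, Anhydrite, Garnet, Kaolinite, Dolomite.
Adamantine luster — leaves Zircon.
Zircon is the sole remaining match.

Zircon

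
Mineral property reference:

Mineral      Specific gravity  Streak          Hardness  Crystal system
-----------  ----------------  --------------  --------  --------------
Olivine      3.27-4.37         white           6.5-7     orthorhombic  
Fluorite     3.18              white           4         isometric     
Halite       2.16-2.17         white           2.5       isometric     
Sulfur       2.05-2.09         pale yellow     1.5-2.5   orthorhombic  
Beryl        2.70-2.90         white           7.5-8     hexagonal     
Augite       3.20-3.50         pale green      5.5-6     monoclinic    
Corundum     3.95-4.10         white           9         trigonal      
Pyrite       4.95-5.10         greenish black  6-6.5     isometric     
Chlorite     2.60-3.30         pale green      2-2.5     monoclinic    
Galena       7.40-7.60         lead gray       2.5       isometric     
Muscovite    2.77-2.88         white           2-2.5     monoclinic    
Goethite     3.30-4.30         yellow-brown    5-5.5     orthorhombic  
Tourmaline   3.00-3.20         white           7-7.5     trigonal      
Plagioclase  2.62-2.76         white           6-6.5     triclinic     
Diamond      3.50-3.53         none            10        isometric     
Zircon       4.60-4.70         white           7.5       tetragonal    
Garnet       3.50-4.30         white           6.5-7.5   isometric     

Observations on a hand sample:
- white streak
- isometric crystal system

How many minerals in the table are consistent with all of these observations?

3

White streak — Olivine, Fluorite, Halite, Beryl, Corundum, Muscovite, Tourmaline, Plagioclase, Zircon, Garnet remain.
Isometric crystal system — narrows the field to Fluorite, Halite, Garnet.
The minerals that satisfy all observations are Fluorite, Garnet, Halite.
That is 3 minerals.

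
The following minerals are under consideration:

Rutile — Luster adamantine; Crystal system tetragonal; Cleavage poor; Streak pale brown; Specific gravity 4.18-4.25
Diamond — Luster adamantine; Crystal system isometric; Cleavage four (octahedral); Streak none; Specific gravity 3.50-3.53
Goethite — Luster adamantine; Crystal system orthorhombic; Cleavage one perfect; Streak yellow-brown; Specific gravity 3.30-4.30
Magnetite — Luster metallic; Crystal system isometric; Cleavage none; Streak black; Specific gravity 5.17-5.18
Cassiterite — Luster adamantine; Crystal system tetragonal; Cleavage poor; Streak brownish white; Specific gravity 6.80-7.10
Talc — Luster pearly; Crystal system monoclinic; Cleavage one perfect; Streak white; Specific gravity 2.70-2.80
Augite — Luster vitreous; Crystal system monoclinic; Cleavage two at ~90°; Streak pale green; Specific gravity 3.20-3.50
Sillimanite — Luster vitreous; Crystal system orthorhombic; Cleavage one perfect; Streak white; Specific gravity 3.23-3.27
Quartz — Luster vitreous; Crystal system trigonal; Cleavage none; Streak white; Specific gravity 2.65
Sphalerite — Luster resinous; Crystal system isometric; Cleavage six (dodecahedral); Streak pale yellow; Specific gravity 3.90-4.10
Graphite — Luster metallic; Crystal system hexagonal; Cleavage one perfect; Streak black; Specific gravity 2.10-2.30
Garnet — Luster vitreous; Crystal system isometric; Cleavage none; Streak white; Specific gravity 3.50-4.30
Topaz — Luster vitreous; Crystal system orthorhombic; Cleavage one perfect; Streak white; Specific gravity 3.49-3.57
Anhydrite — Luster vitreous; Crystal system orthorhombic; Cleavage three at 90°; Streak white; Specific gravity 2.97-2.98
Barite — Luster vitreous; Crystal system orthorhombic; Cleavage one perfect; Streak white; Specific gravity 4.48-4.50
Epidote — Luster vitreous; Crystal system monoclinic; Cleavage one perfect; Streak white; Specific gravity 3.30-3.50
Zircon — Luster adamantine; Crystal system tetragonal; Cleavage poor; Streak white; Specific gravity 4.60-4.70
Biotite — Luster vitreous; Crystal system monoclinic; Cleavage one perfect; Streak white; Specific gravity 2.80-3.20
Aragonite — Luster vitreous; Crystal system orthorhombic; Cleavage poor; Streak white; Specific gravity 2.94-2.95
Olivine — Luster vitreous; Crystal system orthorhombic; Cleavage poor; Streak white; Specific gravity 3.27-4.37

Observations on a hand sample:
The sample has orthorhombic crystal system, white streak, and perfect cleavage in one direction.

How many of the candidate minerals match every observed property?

3

Orthorhombic crystal system — narrows the field to Goethite, Sillimanite, Topaz, Anhydrite, Barite, Aragonite, Olivine.
White streak is inconsistent with Goethite.
Perfect cleavage in one direction rules out Anhydrite, Aragonite, Olivine.
Consistent with every observation: Barite, Sillimanite, Topaz.
That is 3 minerals.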